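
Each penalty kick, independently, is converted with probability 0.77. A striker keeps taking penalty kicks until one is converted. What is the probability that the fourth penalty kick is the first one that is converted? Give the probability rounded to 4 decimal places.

0.0094

Geometric (trials to first success), p = 0.77.
P(Y = 4) = (1−p)^3 · p = 0.012167 · 0.77 = 0.009369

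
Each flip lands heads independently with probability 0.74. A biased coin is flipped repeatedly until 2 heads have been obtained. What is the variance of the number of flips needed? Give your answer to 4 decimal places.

0.9496

Y = total flips until the second success; negative binomial with r=2, p=0.74.
Var(Y) = r(1−p)/p² = 2·0.26 / 0.74² = 0.949598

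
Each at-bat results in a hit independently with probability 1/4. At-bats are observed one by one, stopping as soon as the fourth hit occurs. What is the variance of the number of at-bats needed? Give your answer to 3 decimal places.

48.000

Y = total at-bats until the fourth success; negative binomial with r=4, p=0.25.
Var(Y) = r(1−p)/p² = 4·0.75 / 0.25² = 48.00000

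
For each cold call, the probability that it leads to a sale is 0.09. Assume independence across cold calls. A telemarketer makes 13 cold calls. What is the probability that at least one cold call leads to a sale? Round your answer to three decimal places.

0.707

P(at least one) = 1 − P(none) = 1 − (1 − 0.09)^13
= 1 − 0.29345 = 0.70655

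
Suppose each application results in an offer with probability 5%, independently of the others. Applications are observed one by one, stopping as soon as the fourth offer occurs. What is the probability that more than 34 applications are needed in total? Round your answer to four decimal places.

0.9119

Needing more than 34 applications ⇔ fewer than 4 successes in the first 34. With X ~ Binomial(34, 0.05), P(Y > 34) = P(X ≤ 3).
  k=0: C(34,0)·0.05^0·0.95^34 = 0.174825
  k=1: C(34,1)·0.05^1·0.95^33 = 0.312844
  k=2: C(34,2)·0.05^2·0.95^32 = 0.271680
  k=3: C(34,3)·0.05^3·0.95^31 = 0.152522
P(X ≤ 3) = 0.911871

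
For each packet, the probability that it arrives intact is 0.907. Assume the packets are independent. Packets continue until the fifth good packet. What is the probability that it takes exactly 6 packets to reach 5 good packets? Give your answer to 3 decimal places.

Y = trial on which the fifth success occurs; negative binomial, r=5, p=0.907.
P(Y=6) = C(5,4) · p^5 · (1−p)^1
= 5 · 0.61381 · 0.093 = 0.28542

0.285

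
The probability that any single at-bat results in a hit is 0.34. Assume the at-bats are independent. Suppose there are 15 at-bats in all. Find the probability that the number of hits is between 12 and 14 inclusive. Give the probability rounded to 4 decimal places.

X ~ Binomial(15, 0.34); P(12 ≤ X ≤ 14) = Σ C(15,k) p^k (1−p)^(15−k) over k:
  k=12: C(15,12)·0.34^12·0.66^3 = 0.000312
  k=13: C(15,13)·0.34^13·0.66^2 = 0.000037
  k=14: C(15,14)·0.34^14·0.66^1 = 0.000003
Total = 0.000352

0.0004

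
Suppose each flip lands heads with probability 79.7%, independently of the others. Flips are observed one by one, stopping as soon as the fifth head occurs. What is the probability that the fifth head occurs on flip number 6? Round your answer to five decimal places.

Y = trial on which the fifth success occurs; negative binomial, r=5, p=0.797.
P(Y=6) = C(5,4) · p^5 · (1−p)^1
= 5 · 0.32158 · 0.203 = 0.3264056

0.32641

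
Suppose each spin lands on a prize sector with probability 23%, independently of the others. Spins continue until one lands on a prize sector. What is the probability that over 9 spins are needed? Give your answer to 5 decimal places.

0.09515

Y = number of spins to the first success; geometric, p = 0.23.
P(Y > 9) = P(first 9 all fail) = (1−p)^9 = 0.0951517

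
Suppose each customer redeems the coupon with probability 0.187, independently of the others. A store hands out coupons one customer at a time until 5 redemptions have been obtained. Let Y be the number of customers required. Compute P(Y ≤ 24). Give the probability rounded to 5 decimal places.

0.47509

Finishing within 24 customers ⇔ at least 5 successes in the first 24. With X ~ Binomial(24, 0.187), P(Y ≤ 24) = 1 − P(X ≤ 4).
  k=0: C(24,0)·0.187^0·0.813^24 = 0.0069530
  k=1: C(24,1)·0.187^1·0.813^23 = 0.0383827
  k=2: C(24,2)·0.187^2·0.813^22 = 0.1015276
  k=3: C(24,3)·0.187^3·0.813^21 = 0.1712524
  k=4: C(24,4)·0.187^4·0.813^20 = 0.2067984
1 − 0.5249142 = 0.4750858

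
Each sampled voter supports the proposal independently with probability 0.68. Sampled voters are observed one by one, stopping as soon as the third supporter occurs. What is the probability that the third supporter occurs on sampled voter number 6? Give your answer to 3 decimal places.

0.103

Y = trial on which the third success occurs; negative binomial, r=3, p=0.68.
P(Y=6) = C(5,2) · p^3 · (1−p)^3
= 10 · 0.31443 · 0.032768 = 0.10303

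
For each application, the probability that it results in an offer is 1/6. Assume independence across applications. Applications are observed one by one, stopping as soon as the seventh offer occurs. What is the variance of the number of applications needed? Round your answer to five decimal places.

210.00000

Y = total applications until the seventh success; negative binomial with r=7, p=0.166667.
Var(Y) = r(1−p)/p² = 7·0.833333 / 0.166667² = 210.0000000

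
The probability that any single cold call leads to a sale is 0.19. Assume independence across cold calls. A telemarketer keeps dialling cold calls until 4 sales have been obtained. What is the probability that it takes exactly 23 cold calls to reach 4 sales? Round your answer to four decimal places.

0.0366

Y = trial on which the fourth success occurs; negative binomial, r=4, p=0.19.
P(Y=23) = C(22,3) · p^4 · (1−p)^19
= 1540 · 0.0013032 · 0.018248 = 0.036623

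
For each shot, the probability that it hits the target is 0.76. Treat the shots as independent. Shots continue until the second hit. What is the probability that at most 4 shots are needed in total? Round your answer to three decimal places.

0.955

Finishing within 4 shots ⇔ at least 2 successes in the first 4. With X ~ Binomial(4, 0.76), P(Y ≤ 4) = 1 − P(X ≤ 1).
  k=0: C(4,0)·0.76^0·0.24^4 = 0.00332
  k=1: C(4,1)·0.76^1·0.24^3 = 0.04202
1 − 0.04534 = 0.95466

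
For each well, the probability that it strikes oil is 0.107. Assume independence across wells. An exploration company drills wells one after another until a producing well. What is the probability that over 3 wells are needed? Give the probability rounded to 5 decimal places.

0.71212

Y = number of wells to the first success; geometric, p = 0.107.
P(Y > 3) = P(first 3 all fail) = (1−p)^3 = 0.7121220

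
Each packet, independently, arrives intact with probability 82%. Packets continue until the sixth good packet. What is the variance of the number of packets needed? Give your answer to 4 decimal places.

1.6062

Y = total packets until the sixth success; negative binomial with r=6, p=0.82.
Var(Y) = r(1−p)/p² = 6·0.18 / 0.82² = 1.606187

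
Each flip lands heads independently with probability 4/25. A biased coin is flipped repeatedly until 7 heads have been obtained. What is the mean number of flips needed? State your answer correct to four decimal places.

43.7500

Y = total flips until the seventh success; negative binomial with r=7, p=0.16.
E[Y] = r / p = 7 / 0.16 = 43.750000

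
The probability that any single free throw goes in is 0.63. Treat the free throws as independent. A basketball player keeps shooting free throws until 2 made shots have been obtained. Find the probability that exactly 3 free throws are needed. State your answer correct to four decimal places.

Y = trial on which the second success occurs; negative binomial, r=2, p=0.63.
P(Y=3) = C(2,1) · p^2 · (1−p)^1
= 2 · 0.3969 · 0.37 = 0.293706

0.2937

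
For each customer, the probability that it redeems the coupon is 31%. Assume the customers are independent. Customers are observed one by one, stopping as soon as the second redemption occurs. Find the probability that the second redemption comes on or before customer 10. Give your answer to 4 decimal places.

Finishing within 10 customers ⇔ at least 2 successes in the first 10. With X ~ Binomial(10, 0.31), P(Y ≤ 10) = 1 − P(X ≤ 1).
  k=0: C(10,0)·0.31^0·0.69^10 = 0.024462
  k=1: C(10,1)·0.31^1·0.69^9 = 0.109901
1 − 0.134363 = 0.865637

0.8656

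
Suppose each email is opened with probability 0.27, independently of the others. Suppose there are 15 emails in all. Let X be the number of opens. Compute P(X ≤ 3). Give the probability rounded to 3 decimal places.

X ~ Binomial(15, 0.27); P(X ≤ 3) = Σ C(15,k) p^k (1−p)^(15−k) over k:
  k=0: C(15,0)·0.27^0·0.73^15 = 0.00891
  k=1: C(15,1)·0.27^1·0.73^14 = 0.04943
  k=2: C(15,2)·0.27^2·0.73^13 = 0.12797
  k=3: C(15,3)·0.27^3·0.73^12 = 0.20511
Total = 0.39141

0.391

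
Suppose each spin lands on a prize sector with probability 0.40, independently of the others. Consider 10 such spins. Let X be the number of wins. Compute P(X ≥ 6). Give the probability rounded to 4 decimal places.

X ~ Binomial(10, 0.40); P(X ≥ 6) = Σ C(10,k) p^k (1−p)^(10−k) over k:
  k=6: C(10,6)·0.40^6·0.60^4 = 0.111477
  k=7: C(10,7)·0.40^7·0.60^3 = 0.042467
  k=8: C(10,8)·0.40^8·0.60^2 = 0.010617
  k=9: C(10,9)·0.40^9·0.60^1 = 0.001573
  k=10: C(10,10)·0.40^10·0.60^0 = 0.000105
Total = 0.166239

0.1662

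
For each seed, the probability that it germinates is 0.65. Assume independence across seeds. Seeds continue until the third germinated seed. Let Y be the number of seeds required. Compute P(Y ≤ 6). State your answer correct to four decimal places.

Finishing within 6 seeds ⇔ at least 3 successes in the first 6. With X ~ Binomial(6, 0.65), P(Y ≤ 6) = 1 − P(X ≤ 2).
  k=0: C(6,0)·0.65^0·0.35^6 = 0.001838
  k=1: C(6,1)·0.65^1·0.35^5 = 0.020484
  k=2: C(6,2)·0.65^2·0.35^4 = 0.095102
1 − 0.117424 = 0.882576

0.8826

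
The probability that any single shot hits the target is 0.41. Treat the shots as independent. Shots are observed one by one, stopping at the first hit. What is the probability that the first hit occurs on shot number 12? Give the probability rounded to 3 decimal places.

0.001

Geometric (trials to first success), p = 0.41.
P(Y = 12) = (1−p)^11 · p = 0.0030156 · 0.41 = 0.00124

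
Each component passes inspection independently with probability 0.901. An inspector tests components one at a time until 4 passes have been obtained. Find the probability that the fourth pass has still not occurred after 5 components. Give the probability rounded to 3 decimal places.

0.080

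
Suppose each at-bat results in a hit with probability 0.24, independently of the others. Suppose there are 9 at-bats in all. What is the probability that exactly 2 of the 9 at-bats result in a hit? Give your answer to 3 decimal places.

X ~ Binomial(n=9, p=0.24).
P(X=2) = C(9,2) · p^2 · (1−p)^7
= 36 · 0.0576 · 0.14645 = 0.30368

0.304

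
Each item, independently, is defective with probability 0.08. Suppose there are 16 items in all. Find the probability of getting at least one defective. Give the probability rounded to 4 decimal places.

0.7366

P(at least one) = 1 − P(none) = 1 − (1 − 0.08)^16
= 1 − 0.263394 = 0.736606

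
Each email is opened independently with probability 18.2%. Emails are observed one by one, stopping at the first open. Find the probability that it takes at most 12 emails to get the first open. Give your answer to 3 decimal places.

0.910

Y = number of emails to the first success; geometric, p = 0.182.
P(Y ≤ 12) = 1 − (1−p)^12 = 1 − 0.08975 = 0.91025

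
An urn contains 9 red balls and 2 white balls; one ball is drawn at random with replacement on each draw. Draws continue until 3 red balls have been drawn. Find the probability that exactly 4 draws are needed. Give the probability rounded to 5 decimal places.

Y = trial on which the third success occurs; negative binomial, r=3, p=0.818182.
P(Y=4) = C(3,2) · p^3 · (1−p)^1
= 3 · 0.54771 · 0.18182 = 0.2987501

0.29875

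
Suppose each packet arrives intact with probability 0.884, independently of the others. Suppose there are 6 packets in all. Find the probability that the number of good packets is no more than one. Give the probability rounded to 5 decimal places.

X ~ Binomial(6, 0.884); P(X ≤ 1) = Σ C(6,k) p^k (1−p)^(6−k) over k:
  k=0: C(6,0)·0.884^0·0.116^6 = 0.0000024
  k=1: C(6,1)·0.884^1·0.116^5 = 0.0001114
Total = 0.0001138

0.00011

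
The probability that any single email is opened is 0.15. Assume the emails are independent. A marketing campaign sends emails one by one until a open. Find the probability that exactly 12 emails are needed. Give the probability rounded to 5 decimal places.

0.02510

Geometric (trials to first success), p = 0.15.
P(Y = 12) = (1−p)^11 · p = 0.16734 · 0.15 = 0.0251015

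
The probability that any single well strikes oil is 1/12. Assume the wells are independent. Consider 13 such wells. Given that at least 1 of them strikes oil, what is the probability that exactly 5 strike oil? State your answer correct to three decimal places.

X ~ Binomial(13, 0.083333). Want P(X=5 | X≥1) = P(X=5) / P(X≥1).
P(X=5) = C(13,5)·0.083333^5·0.916667^8 = 0.00258
P(X≥1) = 1 − 0.32266 = 0.67734
Ratio = 0.00258 / 0.67734 = 0.00381

0.004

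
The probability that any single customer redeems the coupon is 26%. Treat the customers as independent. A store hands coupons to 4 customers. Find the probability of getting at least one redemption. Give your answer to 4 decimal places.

0.7001

P(at least one) = 1 − P(none) = 1 − (1 − 0.26)^4
= 1 − 0.299866 = 0.700134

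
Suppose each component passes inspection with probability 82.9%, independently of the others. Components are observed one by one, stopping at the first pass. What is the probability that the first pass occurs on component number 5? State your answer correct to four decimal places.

0.0007

Geometric (trials to first success), p = 0.829.
P(Y = 5) = (1−p)^4 · p = 0.00085504 · 0.829 = 0.000709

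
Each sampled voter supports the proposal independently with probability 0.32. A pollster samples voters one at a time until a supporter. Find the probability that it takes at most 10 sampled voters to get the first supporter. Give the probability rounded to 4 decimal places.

0.9789

Y = number of sampled voters to the first success; geometric, p = 0.32.
P(Y ≤ 10) = 1 − (1−p)^10 = 1 − 0.021139 = 0.978861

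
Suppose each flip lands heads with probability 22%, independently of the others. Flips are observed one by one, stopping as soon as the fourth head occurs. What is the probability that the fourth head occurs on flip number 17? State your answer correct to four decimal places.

Y = trial on which the fourth success occurs; negative binomial, r=4, p=0.22.
P(Y=17) = C(16,3) · p^4 · (1−p)^13
= 560 · 0.0023426 · 0.039558 = 0.051893

0.0519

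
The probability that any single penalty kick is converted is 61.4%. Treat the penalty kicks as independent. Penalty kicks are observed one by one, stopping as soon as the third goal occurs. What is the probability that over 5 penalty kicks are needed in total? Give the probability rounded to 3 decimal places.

Needing more than 5 penalty kicks ⇔ fewer than 3 successes in the first 5. With X ~ Binomial(5, 0.614), P(Y > 5) = P(X ≤ 2).
  k=0: C(5,0)·0.614^0·0.386^5 = 0.00857
  k=1: C(5,1)·0.614^1·0.386^4 = 0.06815
  k=2: C(5,2)·0.614^2·0.386^3 = 0.21682
P(X ≤ 2) = 0.29354

0.294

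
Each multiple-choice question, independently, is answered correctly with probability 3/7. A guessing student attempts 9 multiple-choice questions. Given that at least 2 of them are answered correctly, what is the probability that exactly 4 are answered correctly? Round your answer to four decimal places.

X ~ Binomial(9, 0.428571). Want P(X=4 | X≥2) = P(X=4) / P(X≥2).
P(X=4) = C(9,4)·0.428571^4·0.571429^5 = 0.258984
P(X≥2) = 1 − 0.006496 − 0.043849 = 0.949655
Ratio = 0.258984 / 0.949655 = 0.272714

0.2727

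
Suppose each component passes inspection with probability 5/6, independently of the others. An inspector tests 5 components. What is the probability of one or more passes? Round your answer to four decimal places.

P(at least one) = 1 − P(none) = 1 − (1 − 0.833333)^5
= 1 − 0.000129 = 0.999871

0.9999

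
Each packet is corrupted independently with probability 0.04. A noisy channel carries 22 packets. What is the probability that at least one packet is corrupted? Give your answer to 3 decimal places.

0.593

P(at least one) = 1 − P(none) = 1 − (1 − 0.04)^22
= 1 − 0.40735 = 0.59265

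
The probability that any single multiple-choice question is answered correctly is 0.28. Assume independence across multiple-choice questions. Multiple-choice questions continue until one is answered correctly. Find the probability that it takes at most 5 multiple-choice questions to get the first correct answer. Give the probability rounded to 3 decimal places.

0.807

Y = number of multiple-choice questions to the first success; geometric, p = 0.28.
P(Y ≤ 5) = 1 − (1−p)^5 = 1 − 0.19349 = 0.80651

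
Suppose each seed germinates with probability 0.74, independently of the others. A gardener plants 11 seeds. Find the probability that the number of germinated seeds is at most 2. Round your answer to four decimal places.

0.0002

X ~ Binomial(11, 0.74); P(X ≤ 2) = Σ C(11,k) p^k (1−p)^(11−k) over k:
  k=0: C(11,0)·0.74^0·0.26^11 = 0.000000
  k=1: C(11,1)·0.74^1·0.26^10 = 0.000011
  k=2: C(11,2)·0.74^2·0.26^9 = 0.000164
Total = 0.000175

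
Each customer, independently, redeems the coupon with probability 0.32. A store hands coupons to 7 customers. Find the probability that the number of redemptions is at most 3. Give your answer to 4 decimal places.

X ~ Binomial(7, 0.32); P(X ≤ 3) = Σ C(7,k) p^k (1−p)^(7−k) over k:
  k=0: C(7,0)·0.32^0·0.68^7 = 0.067230
  k=1: C(7,1)·0.32^1·0.68^6 = 0.221463
  k=2: C(7,2)·0.32^2·0.68^5 = 0.312654
  k=3: C(7,3)·0.32^3·0.68^4 = 0.245219
Total = 0.846566

0.8466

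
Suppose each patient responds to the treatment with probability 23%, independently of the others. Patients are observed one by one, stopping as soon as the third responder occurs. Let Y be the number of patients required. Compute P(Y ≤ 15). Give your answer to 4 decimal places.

Finishing within 15 patients ⇔ at least 3 successes in the first 15. With X ~ Binomial(15, 0.23), P(Y ≤ 15) = 1 − P(X ≤ 2).
  k=0: C(15,0)·0.23^0·0.77^15 = 0.019832
  k=1: C(15,1)·0.23^1·0.77^14 = 0.088857
  k=2: C(15,2)·0.23^2·0.77^13 = 0.185791
1 − 0.294479 = 0.705521

0.7055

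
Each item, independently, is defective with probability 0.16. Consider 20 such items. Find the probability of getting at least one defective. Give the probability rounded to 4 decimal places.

P(at least one) = 1 − P(none) = 1 − (1 − 0.16)^20
= 1 − 0.030590 = 0.969410

0.9694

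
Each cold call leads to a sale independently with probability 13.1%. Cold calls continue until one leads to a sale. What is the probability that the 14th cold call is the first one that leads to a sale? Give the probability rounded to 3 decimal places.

0.021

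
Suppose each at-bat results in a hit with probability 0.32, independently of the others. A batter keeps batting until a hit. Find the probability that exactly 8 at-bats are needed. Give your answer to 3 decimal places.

0.022

Geometric (trials to first success), p = 0.32.
P(Y = 8) = (1−p)^7 · p = 0.06723 · 0.32 = 0.02151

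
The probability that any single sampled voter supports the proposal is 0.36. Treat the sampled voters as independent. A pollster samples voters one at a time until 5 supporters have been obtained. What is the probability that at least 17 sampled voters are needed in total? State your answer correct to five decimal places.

0.26133

Needing more than 16 sampled voters ⇔ fewer than 5 successes in the first 16. With X ~ Binomial(16, 0.36), P(Y > 16) = P(X ≤ 4).
  k=0: C(16,0)·0.36^0·0.64^16 = 0.0007923
  k=1: C(16,1)·0.36^1·0.64^15 = 0.0071305
  k=2: C(16,2)·0.36^2·0.64^14 = 0.0300819
  k=3: C(16,3)·0.36^3·0.64^13 = 0.0789651
  k=4: C(16,4)·0.36^4·0.64^12 = 0.1443581
P(X ≤ 4) = 0.2613279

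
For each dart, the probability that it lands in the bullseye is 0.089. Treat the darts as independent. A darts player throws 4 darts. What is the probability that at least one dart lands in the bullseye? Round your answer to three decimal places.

0.311

P(at least one) = 1 − P(none) = 1 − (1 − 0.089)^4
= 1 − 0.68877 = 0.31123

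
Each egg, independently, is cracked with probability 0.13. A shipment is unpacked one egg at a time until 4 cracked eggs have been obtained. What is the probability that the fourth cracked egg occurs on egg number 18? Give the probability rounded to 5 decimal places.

0.02764

Y = trial on which the fourth success occurs; negative binomial, r=4, p=0.13.
P(Y=18) = C(17,3) · p^4 · (1−p)^14
= 680 · 0.00028561 · 0.14232 = 0.0276409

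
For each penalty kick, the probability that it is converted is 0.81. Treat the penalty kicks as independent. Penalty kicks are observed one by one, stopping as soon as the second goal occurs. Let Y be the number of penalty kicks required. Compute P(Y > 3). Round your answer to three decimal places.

0.095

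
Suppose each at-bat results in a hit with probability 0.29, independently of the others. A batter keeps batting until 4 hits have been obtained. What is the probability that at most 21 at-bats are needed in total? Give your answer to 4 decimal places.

0.8982

Finishing within 21 at-bats ⇔ at least 4 successes in the first 21. With X ~ Binomial(21, 0.29), P(Y ≤ 21) = 1 − P(X ≤ 3).
  k=0: C(21,0)·0.29^0·0.71^21 = 0.000752
  k=1: C(21,1)·0.29^1·0.71^20 = 0.006453
  k=2: C(21,2)·0.29^2·0.71^19 = 0.026359
  k=3: C(21,3)·0.29^3·0.71^18 = 0.068186
1 − 0.101751 = 0.898249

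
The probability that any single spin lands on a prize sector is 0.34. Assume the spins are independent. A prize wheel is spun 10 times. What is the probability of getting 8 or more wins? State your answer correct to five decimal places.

X ~ Binomial(10, 0.34); P(X ≥ 8) = Σ C(10,k) p^k (1−p)^(10−k) over k:
  k=8: C(10,8)·0.34^8·0.66^2 = 0.0035005
  k=9: C(10,9)·0.34^9·0.66^1 = 0.0004007
  k=10: C(10,10)·0.34^10·0.66^0 = 0.0000206
Total = 0.0039219

0.00392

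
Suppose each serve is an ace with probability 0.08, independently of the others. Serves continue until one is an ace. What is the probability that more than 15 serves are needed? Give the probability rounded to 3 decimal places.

0.286

Y = number of serves to the first success; geometric, p = 0.08.
P(Y > 15) = P(first 15 all fail) = (1−p)^15 = 0.28630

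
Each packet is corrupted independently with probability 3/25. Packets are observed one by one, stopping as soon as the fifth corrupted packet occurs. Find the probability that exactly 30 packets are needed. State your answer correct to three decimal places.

Y = trial on which the fifth success occurs; negative binomial, r=5, p=0.12.
P(Y=30) = C(29,4) · p^5 · (1−p)^25
= 23751 · 2.4883e-05 · 0.040932 = 0.02419

0.024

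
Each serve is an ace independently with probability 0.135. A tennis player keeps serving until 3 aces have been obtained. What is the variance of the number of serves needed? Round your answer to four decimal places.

142.3868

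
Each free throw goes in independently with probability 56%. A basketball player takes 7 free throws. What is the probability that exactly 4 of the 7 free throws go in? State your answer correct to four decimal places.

X ~ Binomial(n=7, p=0.56).
P(X=4) = C(7,4) · p^4 · (1−p)^3
= 35 · 0.098345 · 0.085184 = 0.293210

0.2932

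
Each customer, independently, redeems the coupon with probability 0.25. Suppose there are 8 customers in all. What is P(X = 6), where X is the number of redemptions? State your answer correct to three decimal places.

0.004

X ~ Binomial(n=8, p=0.25).
P(X=6) = C(8,6) · p^6 · (1−p)^2
= 28 · 0.00024414 · 0.5625 = 0.00385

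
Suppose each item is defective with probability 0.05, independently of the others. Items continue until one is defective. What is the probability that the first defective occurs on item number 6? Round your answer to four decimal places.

0.0387

Geometric (trials to first success), p = 0.05.
P(Y = 6) = (1−p)^5 · p = 0.77378 · 0.05 = 0.038689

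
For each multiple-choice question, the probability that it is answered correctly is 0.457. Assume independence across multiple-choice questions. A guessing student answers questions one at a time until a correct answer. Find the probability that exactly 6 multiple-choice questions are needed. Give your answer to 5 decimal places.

0.02157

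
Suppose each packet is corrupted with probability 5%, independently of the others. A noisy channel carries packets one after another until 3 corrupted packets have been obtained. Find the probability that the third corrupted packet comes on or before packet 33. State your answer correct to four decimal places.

0.2272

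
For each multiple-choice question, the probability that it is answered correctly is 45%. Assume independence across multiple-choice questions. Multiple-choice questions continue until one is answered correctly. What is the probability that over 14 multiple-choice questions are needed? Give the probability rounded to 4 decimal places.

0.0002

Y = number of multiple-choice questions to the first success; geometric, p = 0.45.
P(Y > 14) = P(first 14 all fail) = (1−p)^14 = 0.000232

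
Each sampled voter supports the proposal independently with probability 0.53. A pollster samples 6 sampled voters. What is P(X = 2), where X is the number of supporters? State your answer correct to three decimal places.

X ~ Binomial(n=6, p=0.53).
P(X=2) = C(6,2) · p^2 · (1−p)^4
= 15 · 0.2809 · 0.048797 = 0.20561

0.206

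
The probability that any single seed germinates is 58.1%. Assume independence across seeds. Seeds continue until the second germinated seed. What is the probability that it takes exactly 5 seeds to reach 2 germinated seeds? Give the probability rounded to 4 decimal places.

Y = trial on which the second success occurs; negative binomial, r=2, p=0.581.
P(Y=5) = C(4,1) · p^2 · (1−p)^3
= 4 · 0.33756 · 0.07356 = 0.099324

0.0993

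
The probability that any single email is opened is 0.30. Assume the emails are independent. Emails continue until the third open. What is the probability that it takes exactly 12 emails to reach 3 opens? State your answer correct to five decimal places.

0.05993

Y = trial on which the third success occurs; negative binomial, r=3, p=0.30.
P(Y=12) = C(11,2) · p^3 · (1−p)^9
= 55 · 0.027 · 0.040354 = 0.0599251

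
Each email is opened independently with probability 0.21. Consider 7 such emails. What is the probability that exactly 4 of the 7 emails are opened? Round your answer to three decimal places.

X ~ Binomial(n=7, p=0.21).
P(X=4) = C(7,4) · p^4 · (1−p)^3
= 35 · 0.0019448 · 0.49304 = 0.03356

0.034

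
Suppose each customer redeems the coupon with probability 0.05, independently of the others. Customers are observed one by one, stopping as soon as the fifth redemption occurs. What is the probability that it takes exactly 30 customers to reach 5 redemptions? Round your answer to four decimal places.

Y = trial on which the fifth success occurs; negative binomial, r=5, p=0.05.
P(Y=30) = C(29,4) · p^5 · (1−p)^25
= 23751 · 3.125e-07 · 0.27739 = 0.002059

0.0021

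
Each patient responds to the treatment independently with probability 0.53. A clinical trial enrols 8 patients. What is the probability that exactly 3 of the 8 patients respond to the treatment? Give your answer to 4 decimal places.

X ~ Binomial(n=8, p=0.53).
P(X=3) = C(8,3) · p^3 · (1−p)^5
= 56 · 0.14888 · 0.022935 = 0.191208

0.1912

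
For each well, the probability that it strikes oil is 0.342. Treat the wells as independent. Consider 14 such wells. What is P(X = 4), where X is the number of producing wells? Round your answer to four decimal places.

0.2084

X ~ Binomial(n=14, p=0.342).
P(X=4) = C(14,4) · p^4 · (1−p)^10
= 1001 · 0.013681 · 0.015215 = 0.208352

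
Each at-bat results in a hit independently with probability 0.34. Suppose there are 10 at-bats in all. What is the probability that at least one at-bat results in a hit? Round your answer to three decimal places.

P(at least one) = 1 − P(none) = 1 − (1 − 0.34)^10
= 1 − 0.01568 = 0.98432

0.984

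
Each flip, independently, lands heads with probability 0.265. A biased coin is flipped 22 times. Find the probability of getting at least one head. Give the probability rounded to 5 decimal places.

P(at least one) = 1 − P(none) = 1 − (1 − 0.265)^22
= 1 − 0.0011437 = 0.9988563

0.99886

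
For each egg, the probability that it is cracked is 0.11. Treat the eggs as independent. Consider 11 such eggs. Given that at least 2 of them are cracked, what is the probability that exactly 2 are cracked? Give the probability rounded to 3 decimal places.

X ~ Binomial(11, 0.11). Want P(X=2 | X≥2) = P(X=2) / P(X≥2).
P(X=2) = C(11,2)·0.11^2·0.89^9 = 0.23316
P(X≥2) = 1 − 0.27752 − 0.37730 = 0.34518
Ratio = 0.23316 / 0.34518 = 0.67547

0.675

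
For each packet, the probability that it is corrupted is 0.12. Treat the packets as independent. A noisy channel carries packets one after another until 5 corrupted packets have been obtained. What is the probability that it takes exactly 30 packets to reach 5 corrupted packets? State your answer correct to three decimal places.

0.024

Y = trial on which the fifth success occurs; negative binomial, r=5, p=0.12.
P(Y=30) = C(29,4) · p^5 · (1−p)^25
= 23751 · 2.4883e-05 · 0.040932 = 0.02419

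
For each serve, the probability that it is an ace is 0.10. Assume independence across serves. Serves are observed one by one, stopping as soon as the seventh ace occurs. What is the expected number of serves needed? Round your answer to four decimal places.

Y = total serves until the seventh success; negative binomial with r=7, p=0.10.
E[Y] = r / p = 7 / 0.10 = 70.000000

70.0000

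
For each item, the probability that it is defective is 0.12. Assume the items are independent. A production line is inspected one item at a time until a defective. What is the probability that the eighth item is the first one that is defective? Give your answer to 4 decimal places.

0.0490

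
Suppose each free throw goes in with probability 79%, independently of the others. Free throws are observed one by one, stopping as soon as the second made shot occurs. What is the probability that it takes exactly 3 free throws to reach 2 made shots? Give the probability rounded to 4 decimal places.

Y = trial on which the second success occurs; negative binomial, r=2, p=0.79.
P(Y=3) = C(2,1) · p^2 · (1−p)^1
= 2 · 0.6241 · 0.21 = 0.262122

0.2621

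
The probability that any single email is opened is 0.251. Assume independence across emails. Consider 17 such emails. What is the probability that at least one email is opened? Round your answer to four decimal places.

P(at least one) = 1 − P(none) = 1 − (1 − 0.251)^17
= 1 − 0.007348 = 0.992652

0.9927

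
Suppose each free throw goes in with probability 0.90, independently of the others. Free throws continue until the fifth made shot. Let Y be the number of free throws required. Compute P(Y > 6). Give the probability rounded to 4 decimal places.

0.1143

Needing more than 6 free throws ⇔ fewer than 5 successes in the first 6. With X ~ Binomial(6, 0.90), P(Y > 6) = P(X ≤ 4).
  k=0: C(6,0)·0.90^0·0.10^6 = 0.000001
  k=1: C(6,1)·0.90^1·0.10^5 = 0.000054
  k=2: C(6,2)·0.90^2·0.10^4 = 0.001215
  k=3: C(6,3)·0.90^3·0.10^3 = 0.014580
  k=4: C(6,4)·0.90^4·0.10^2 = 0.098415
P(X ≤ 4) = 0.114265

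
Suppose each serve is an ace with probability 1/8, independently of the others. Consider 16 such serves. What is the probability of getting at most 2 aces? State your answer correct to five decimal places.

0.67708

X ~ Binomial(16, 0.125); P(X ≤ 2) = Σ C(16,k) p^k (1−p)^(16−k) over k:
  k=0: C(16,0)·0.125^0·0.875^16 = 0.1180671
  k=1: C(16,1)·0.125^1·0.875^15 = 0.2698676
  k=2: C(16,2)·0.125^2·0.875^14 = 0.2891439
Total = 0.6770786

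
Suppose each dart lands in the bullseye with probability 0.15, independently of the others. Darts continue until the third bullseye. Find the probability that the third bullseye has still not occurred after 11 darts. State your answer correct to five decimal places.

Needing more than 11 darts ⇔ fewer than 3 successes in the first 11. With X ~ Binomial(11, 0.15), P(Y > 11) = P(X ≤ 2).
  k=0: C(11,0)·0.15^0·0.85^11 = 0.1673432
  k=1: C(11,1)·0.15^1·0.85^10 = 0.3248428
  k=2: C(11,2)·0.15^2·0.85^9 = 0.2866260
P(X ≤ 2) = 0.7788120

0.77881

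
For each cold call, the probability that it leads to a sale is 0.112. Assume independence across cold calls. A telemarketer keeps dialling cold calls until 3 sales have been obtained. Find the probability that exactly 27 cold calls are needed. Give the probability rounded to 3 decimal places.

Y = trial on which the third success occurs; negative binomial, r=3, p=0.112.
P(Y=27) = C(26,2) · p^3 · (1−p)^24
= 325 · 0.0014049 · 0.057798 = 0.02639

0.026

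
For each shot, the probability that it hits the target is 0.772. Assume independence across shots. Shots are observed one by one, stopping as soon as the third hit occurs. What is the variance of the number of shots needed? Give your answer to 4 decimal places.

1.1477

Y = total shots until the third success; negative binomial with r=3, p=0.772.
Var(Y) = r(1−p)/p² = 3·0.228 / 0.772² = 1.147682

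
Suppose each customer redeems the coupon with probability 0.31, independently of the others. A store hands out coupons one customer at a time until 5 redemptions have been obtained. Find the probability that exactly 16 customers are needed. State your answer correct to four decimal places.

0.0660

Y = trial on which the fifth success occurs; negative binomial, r=5, p=0.31.
P(Y=16) = C(15,4) · p^5 · (1−p)^11
= 1365 · 0.0028629 · 0.016879 = 0.065960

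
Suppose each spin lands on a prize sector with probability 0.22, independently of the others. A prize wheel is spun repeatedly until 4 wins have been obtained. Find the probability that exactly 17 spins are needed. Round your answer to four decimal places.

0.0519

Y = trial on which the fourth success occurs; negative binomial, r=4, p=0.22.
P(Y=17) = C(16,3) · p^4 · (1−p)^13
= 560 · 0.0023426 · 0.039558 = 0.051893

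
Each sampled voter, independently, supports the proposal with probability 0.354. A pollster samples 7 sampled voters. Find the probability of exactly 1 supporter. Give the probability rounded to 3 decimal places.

0.180

X ~ Binomial(n=7, p=0.354).
P(X=1) = C(7,1) · p^1 · (1−p)^6
= 7 · 0.354 · 0.072677 = 0.18009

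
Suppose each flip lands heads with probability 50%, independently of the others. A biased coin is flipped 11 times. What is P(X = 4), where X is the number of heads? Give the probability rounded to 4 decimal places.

X ~ Binomial(n=11, p=0.50).
P(X=4) = C(11,4) · p^4 · (1−p)^7
= 330 · 0.0625 · 0.0078125 = 0.161133

0.1611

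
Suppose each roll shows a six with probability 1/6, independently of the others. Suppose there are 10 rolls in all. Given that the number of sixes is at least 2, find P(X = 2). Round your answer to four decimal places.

X ~ Binomial(10, 0.166667). Want P(X=2 | X≥2) = P(X=2) / P(X≥2).
P(X=2) = C(10,2)·0.166667^2·0.833333^8 = 0.290710
P(X≥2) = 1 − 0.161506 − 0.323011 = 0.515483
Ratio = 0.290710 / 0.515483 = 0.563956

0.5640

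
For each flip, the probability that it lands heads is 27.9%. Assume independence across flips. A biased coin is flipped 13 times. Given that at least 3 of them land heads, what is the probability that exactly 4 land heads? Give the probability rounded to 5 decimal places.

0.30495

X ~ Binomial(13, 0.279). Want P(X=4 | X≥3) = P(X=4) / P(X≥3).
P(X=4) = C(13,4)·0.279^4·0.721^9 = 0.2281079
P(X≥3) = 1 − 0.0142285 − 0.0715765 − 0.1661847 = 0.7480103
Ratio = 0.2281079 / 0.7480103 = 0.3049528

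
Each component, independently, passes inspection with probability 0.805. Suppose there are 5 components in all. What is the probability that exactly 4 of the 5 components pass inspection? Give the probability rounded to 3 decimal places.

0.409

X ~ Binomial(n=5, p=0.805).
P(X=4) = C(5,4) · p^4 · (1−p)^1
= 5 · 0.41994 · 0.195 = 0.40944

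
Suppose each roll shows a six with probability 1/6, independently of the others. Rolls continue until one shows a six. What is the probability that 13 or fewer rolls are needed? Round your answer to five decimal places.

Y = number of rolls to the first success; geometric, p = 0.166667.
P(Y ≤ 13) = 1 − (1−p)^13 = 1 − 0.0934639 = 0.9065361

0.90654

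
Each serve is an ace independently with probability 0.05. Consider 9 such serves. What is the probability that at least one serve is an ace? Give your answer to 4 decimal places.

P(at least one) = 1 − P(none) = 1 − (1 − 0.05)^9
= 1 − 0.630249 = 0.369751

0.3698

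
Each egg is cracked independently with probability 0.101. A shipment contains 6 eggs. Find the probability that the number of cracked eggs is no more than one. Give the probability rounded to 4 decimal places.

0.8838

X ~ Binomial(6, 0.101); P(X ≤ 1) = Σ C(6,k) p^k (1−p)^(6−k) over k:
  k=0: C(6,0)·0.101^0·0.899^6 = 0.527908
  k=1: C(6,1)·0.101^1·0.899^5 = 0.355853
Total = 0.883761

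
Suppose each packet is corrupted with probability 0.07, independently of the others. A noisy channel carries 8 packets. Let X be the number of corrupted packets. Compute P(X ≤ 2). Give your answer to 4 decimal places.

0.9853

X ~ Binomial(8, 0.07); P(X ≤ 2) = Σ C(8,k) p^k (1−p)^(8−k) over k:
  k=0: C(8,0)·0.07^0·0.93^8 = 0.559582
  k=1: C(8,1)·0.07^1·0.93^7 = 0.336952
  k=2: C(8,2)·0.07^2·0.93^6 = 0.088767
Total = 0.985301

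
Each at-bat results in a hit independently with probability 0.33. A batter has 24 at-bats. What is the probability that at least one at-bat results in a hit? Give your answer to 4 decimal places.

0.9999

P(at least one) = 1 − P(none) = 1 − (1 − 0.33)^24
= 1 − 0.000067 = 0.999933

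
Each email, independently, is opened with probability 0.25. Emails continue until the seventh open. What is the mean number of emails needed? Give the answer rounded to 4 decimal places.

28.0000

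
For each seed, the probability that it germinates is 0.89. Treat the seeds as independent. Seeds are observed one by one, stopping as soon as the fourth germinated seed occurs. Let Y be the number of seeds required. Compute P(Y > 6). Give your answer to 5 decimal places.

Needing more than 6 seeds ⇔ fewer than 4 successes in the first 6. With X ~ Binomial(6, 0.89), P(Y > 6) = P(X ≤ 3).
  k=0: C(6,0)·0.89^0·0.11^6 = 0.0000018
  k=1: C(6,1)·0.89^1·0.11^5 = 0.0000860
  k=2: C(6,2)·0.89^2·0.11^4 = 0.0017396
  k=3: C(6,3)·0.89^3·0.11^3 = 0.0187663
P(X ≤ 3) = 0.0205936

0.02059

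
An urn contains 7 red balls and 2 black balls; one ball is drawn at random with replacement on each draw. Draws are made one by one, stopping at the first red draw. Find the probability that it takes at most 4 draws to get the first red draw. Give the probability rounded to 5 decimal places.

Y = number of draws to the first success; geometric, p = 0.777778.
P(Y ≤ 4) = 1 − (1−p)^4 = 1 − 0.0024387 = 0.9975613

0.99756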